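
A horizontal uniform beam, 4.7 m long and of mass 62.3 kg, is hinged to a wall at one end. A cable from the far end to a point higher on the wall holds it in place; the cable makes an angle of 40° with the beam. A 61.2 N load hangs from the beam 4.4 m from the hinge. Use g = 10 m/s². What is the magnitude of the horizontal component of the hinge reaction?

Take torques about the hinge: T sin 40° · 4.7 = 62.3×10×2.35 + 61.2×4.4 = 1733.3 N·m.
So T = 1733.3 / (0.6428 × 4.7) = 573.74 N.
ΣF_x = 0: H_x = T cos 40° = 439.51 N.

H_x ≈ 440 N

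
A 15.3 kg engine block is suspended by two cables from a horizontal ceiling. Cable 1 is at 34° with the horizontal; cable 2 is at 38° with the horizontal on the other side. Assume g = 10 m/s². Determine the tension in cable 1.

T_1 ≈ 127 N

Weight W = 15.3 × 10 = 153 N acts straight down.
Horizontal: T_1 cos 34° = T_2 cos 38°  →  T_2 = 1.052 T_1.
Vertical: T_1 sin 34° + T_2 sin 38° = 153.
Substituting the horizontal relation into the vertical equation gives 1.207 T_1 = 153, so T_1 = 126.8 N.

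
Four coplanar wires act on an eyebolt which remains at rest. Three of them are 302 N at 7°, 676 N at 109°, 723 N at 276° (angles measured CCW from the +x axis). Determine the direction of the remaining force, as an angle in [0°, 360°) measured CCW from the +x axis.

Sum the known components: ΣF_x = 155.2 N, ΣF_y = -43.06 N.
For equilibrium the remaining force must supply (−ΣF_x, −ΣF_y) = (-155.2, 43.06) N.
Magnitude = √((-155.2)² + (43.06)²) = 161.1 N; direction = atan2(43.06, -155.2) = 164.5°.

θ ≈ 164°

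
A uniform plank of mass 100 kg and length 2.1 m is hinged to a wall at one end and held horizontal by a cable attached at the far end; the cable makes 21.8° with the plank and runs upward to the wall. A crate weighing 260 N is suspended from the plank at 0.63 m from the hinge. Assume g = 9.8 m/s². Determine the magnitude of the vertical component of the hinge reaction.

|H_y| ≈ 672 N

Take torques about the hinge: T sin 21.8° · 2.1 = 100×9.8×1.05 + 260×0.63 = 1192.8 N·m.
So T = 1192.8 / (0.3714 × 2.1) = 1529.5 N.
ΣF_y = 0: H_y = (100×9.8 + 260) − T sin 21.8° = 1240 − 568 = 672 N.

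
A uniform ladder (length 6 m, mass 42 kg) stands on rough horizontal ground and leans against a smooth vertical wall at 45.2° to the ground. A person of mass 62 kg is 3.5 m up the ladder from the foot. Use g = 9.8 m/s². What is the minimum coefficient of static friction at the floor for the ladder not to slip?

ΣF_y = 0: N_floor = 42×9.8 + 62×9.8 = 1019.2 N.
Torques about the foot: N_wall · 6 sin 45.2° = 42×9.8×3 cos 45.2° + 62×9.8×3.5 cos 45.2° → N_wall = 556.34 N.
ΣF_x = 0: f_floor = N_wall = 556.34 N.
μ_min = f_floor / N_floor = 556.34 / 1019.2 = 0.5459.

μ_min ≈ 0.546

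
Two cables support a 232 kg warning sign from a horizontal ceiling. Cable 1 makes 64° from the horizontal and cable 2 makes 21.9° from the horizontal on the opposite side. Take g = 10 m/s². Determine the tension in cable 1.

T_1 ≈ 2160 N

Weight W = 232 × 10 = 2320 N acts straight down.
Horizontal: T_1 cos 64° = T_2 cos 21.9°  →  T_2 = 0.4725 T_1.
Vertical: T_1 sin 64° + T_2 sin 21.9° = 2320.
Substituting the horizontal relation into the vertical equation gives 1.075 T_1 = 2320, so T_1 = 2158 N.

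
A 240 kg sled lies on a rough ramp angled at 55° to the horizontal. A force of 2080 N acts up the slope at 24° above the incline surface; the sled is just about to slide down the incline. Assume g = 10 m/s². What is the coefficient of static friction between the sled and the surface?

μ ≈ 0.124

On the verge of sliding down the incline, friction is at its maximum μN and acts up the slope.
Perpendicular to incline: N = W cos 55° − P sin 24° = 1377 − 846 = 530.6 N.
Along incline: P cos 24° + μN = W sin 55° → μ = (W sin 55° − P cos 24°) / N = 0.124.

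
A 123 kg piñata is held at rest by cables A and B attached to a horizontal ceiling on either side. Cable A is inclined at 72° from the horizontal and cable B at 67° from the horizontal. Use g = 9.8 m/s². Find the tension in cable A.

T_A ≈ 718 N

Weight W = 123 × 9.8 = 1205 N acts straight down.
Horizontal: T_A cos 72° = T_B cos 67°  →  T_B = 0.7909 T_A.
Vertical: T_A sin 72° + T_B sin 67° = 1205.
Substituting the horizontal relation into the vertical equation gives 1.679 T_A = 1205, so T_A = 717.9 N.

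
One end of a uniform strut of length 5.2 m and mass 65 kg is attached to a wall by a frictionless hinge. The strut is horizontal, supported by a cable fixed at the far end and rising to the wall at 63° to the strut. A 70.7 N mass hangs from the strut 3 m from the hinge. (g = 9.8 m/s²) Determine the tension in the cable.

T ≈ 403 N

Take torques about the hinge: T sin 63° · 5.2 = 65×9.8×2.6 + 70.7×3 = 1868.3 N·m.
So T = 1868.3 / (0.8910 × 5.2) = 403.24 N.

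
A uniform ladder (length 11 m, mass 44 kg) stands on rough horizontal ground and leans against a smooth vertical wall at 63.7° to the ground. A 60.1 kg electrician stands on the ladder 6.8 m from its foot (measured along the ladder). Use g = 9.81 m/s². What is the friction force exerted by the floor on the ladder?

f ≈ 287 N

Torques about the foot: N_wall · 11 sin 63.7° = 44×9.81×5.5 cos 63.7° + 60.1×9.81×6.8 cos 63.7° → N_wall = 286.8 N.
ΣF_x = 0: f_floor = N_wall = 286.8 N.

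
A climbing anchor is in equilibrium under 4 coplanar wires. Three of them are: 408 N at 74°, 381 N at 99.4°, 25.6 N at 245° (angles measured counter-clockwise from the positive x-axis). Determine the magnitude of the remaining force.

Sum the known components: ΣF_x = 39.41 N, ΣF_y = 744.9 N.
For equilibrium the remaining force must supply (−ΣF_x, −ΣF_y) = (-39.41, -744.9) N.
Magnitude = √((-39.41)² + (-744.9)²) = 745.9 N; direction = atan2(-744.9, -39.41) = 267.0°.

F ≈ 746 N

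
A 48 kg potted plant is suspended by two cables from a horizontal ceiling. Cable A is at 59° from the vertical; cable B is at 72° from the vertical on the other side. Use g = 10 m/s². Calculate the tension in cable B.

Angles from the horizontal: cable A is 90° − 59° = 31°, cable B is 90° − 72° = 18°.
Weight W = 48 × 10 = 480 N acts straight down.
Horizontal: T_A cos 31° = T_B cos 18°  →  T_A = 1.11 T_B.
Vertical: T_A sin 31° + T_B sin 18° = 480.
Substituting the horizontal relation into the vertical equation gives 0.8805 T_B = 480, so T_B = 545.2 N.

T_B ≈ 545 N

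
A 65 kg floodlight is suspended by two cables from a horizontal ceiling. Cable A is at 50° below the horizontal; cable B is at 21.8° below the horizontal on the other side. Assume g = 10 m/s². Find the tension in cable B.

T_B ≈ 440 N

Weight W = 65 × 10 = 650 N acts straight down.
Horizontal: T_A cos 50° = T_B cos 21.8°  →  T_A = 1.444 T_B.
Vertical: T_A sin 50° + T_B sin 21.8° = 650.
Substituting the horizontal relation into the vertical equation gives 1.478 T_B = 650, so T_B = 439.8 N.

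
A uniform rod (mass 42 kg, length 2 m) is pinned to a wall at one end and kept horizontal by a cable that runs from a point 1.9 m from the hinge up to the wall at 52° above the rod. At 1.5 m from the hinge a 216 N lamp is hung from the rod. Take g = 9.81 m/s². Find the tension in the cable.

Take torques about the hinge: T sin 52° · 1.9 = 42×9.81×1 + 216×1.5 = 736.02 N·m.
So T = 736.02 / (0.7880 × 1.9) = 491.59 N.

T ≈ 492 N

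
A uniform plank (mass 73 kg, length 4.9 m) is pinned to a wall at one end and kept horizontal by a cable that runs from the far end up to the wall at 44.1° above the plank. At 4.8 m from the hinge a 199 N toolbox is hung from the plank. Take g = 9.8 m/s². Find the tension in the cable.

T ≈ 794 N

Take torques about the hinge: T sin 44.1° · 4.9 = 73×9.8×2.45 + 199×4.8 = 2707.9 N·m.
So T = 2707.9 / (0.6959 × 4.9) = 794.12 N.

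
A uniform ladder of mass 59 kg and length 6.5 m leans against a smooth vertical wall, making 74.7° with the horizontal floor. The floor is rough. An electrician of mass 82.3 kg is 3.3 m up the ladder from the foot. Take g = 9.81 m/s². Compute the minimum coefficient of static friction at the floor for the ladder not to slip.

μ_min ≈ 0.138

ΣF_y = 0: N_floor = 59×9.81 + 82.3×9.81 = 1386.2 N.
Torques about the foot: N_wall · 6.5 sin 74.7° = 59×9.81×3.25 cos 74.7° + 82.3×9.81×3.3 cos 74.7° → N_wall = 191.3 N.
ΣF_x = 0: f_floor = N_wall = 191.3 N.
μ_min = f_floor / N_floor = 191.3 / 1386.2 = 0.138.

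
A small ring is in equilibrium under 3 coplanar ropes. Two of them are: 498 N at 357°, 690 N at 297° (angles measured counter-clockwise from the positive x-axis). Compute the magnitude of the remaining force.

F ≈ 1030 N

Sum the known components: ΣF_x = 810.6 N, ΣF_y = -640.9 N.
For equilibrium the remaining force must supply (−ΣF_x, −ΣF_y) = (-810.6, 640.9) N.
Magnitude = √((-810.6)² + (640.9)²) = 1033 N; direction = atan2(640.9, -810.6) = 141.7°.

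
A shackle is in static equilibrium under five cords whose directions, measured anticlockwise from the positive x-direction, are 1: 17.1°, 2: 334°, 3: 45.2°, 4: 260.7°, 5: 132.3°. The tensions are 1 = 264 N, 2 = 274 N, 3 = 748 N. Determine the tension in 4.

T_4 ≈ 1390 N

Resolve: ΣF_x = 264 cos 17.1° + 274 cos 334° + 748 cos 45.2° + T_4 cos 260.7° + T_5 cos 132.3° = 0.
        ΣF_y = 264 sin 17.1° + 274 sin 334° + 748 sin 45.2° + T_4 sin 260.7° + T_5 sin 132.3° = 0.
The known terms sum to (1026, 488.3) N, so -0.1616 T_4 − 0.6730 T_5 = -1026 and -0.9869 T_4 + 0.7396 T_5 = -488.3.
Solving simultaneously: T_4 = 1387 N, T_5 = 1191 N.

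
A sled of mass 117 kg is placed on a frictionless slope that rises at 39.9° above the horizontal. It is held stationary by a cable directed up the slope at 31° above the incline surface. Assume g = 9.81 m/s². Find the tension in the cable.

T ≈ 859 N

Take axes along and perpendicular to the incline. Weight components: W sin 39.9° = 736.2 N down-slope, W cos 39.9° = 880.5 N into the surface.
Along incline: T cos 31° = W sin 39.9° → T = 858.9 N.
Perpendicular: N = W cos 39.9° − T sin 31° = 438.2 N.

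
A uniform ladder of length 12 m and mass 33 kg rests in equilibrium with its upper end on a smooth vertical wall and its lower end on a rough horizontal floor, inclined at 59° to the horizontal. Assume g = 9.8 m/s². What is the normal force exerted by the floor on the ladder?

N_floor ≈ 323 N

ΣF_y = 0: N_floor = 33×9.8 = 323.4 N.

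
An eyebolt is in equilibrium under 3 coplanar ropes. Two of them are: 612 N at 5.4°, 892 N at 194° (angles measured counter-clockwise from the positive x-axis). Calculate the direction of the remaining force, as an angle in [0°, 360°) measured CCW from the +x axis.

Sum the known components: ΣF_x = -256.2 N, ΣF_y = -158.2 N.
For equilibrium the remaining force must supply (−ΣF_x, −ΣF_y) = (256.2, 158.2) N.
Magnitude = √((256.2)² + (158.2)²) = 301.1 N; direction = atan2(158.2, 256.2) = 31.7°.

θ ≈ 31.7°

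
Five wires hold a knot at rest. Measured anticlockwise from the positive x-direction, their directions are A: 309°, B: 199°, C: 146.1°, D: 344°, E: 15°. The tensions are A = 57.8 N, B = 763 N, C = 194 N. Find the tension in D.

Resolve: ΣF_x = 57.8 cos 309° + 763 cos 199° + 194 cos 146.1° + T_D cos 344° + T_E cos 15° = 0.
        ΣF_y = 57.8 sin 309° + 763 sin 199° + 194 sin 146.1° + T_D sin 344° + T_E sin 15° = 0.
The known terms sum to (-846.1, -185.1) N, so 0.9613 T_D + 0.9659 T_E = 846.1 and -0.2756 T_D + 0.2588 T_E = 185.1.
Solving simultaneously: T_D = 77.98 N, T_E = 798.3 N.

T_D ≈ 78 N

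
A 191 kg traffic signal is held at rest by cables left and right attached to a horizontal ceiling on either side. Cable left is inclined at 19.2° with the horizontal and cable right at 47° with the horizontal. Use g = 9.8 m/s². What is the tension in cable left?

Weight W = 191 × 9.8 = 1872 N acts straight down.
Horizontal: T_left cos 19.2° = T_right cos 47°  →  T_right = 1.385 T_left.
Vertical: T_left sin 19.2° + T_right sin 47° = 1872.
Substituting the horizontal relation into the vertical equation gives 1.342 T_left = 1872, so T_left = 1395 N.

T_left ≈ 1400 N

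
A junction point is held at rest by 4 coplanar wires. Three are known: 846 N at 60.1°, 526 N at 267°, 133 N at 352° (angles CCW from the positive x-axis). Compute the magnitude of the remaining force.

F ≈ 559 N

Sum the known components: ΣF_x = 525.9 N, ΣF_y = 189.6 N.
For equilibrium the remaining force must supply (−ΣF_x, −ΣF_y) = (-525.9, -189.6) N.
Magnitude = √((-525.9)² + (-189.6)²) = 559 N; direction = atan2(-189.6, -525.9) = 199.8°.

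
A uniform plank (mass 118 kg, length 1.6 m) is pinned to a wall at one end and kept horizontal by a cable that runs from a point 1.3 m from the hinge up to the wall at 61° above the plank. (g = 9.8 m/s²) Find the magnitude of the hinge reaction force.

|H| ≈ 594 N

Take torques about the hinge: T sin 61° · 1.3 = 118×9.8×0.8 = 925.12 N·m.
So T = 925.12 / (0.8746 × 1.3) = 813.65 N.
ΣF_x = 0: H_x = T cos 61° = 394.46 N.
ΣF_y = 0: H_y = (118×9.8) − T sin 61° = 1156.4 − 711.63 = 444.77 N.
|H| = √(H_x² + H_y²) = √((394.46)² + (444.77)²) = 594.49 N.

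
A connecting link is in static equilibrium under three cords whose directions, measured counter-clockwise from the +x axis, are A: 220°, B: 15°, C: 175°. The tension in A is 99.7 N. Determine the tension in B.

T_B ≈ 206 N

Resolve: ΣF_x = 99.7 cos 220° + T_B cos 15° + T_C cos 175° = 0.
        ΣF_y = 99.7 sin 220° + T_B sin 15° + T_C sin 175° = 0.
The known terms sum to (-76.37, -64.09) N, so 0.9659 T_B − 0.9962 T_C = 76.37 and 0.2588 T_B + 0.0872 T_C = 64.09.
Solving simultaneously: T_B = 206.1 N, T_C = 123.2 N.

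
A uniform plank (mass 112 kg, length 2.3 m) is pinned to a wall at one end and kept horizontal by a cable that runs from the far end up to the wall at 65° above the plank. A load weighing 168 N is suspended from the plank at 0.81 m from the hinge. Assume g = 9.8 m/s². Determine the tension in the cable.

T ≈ 671 N

Take torques about the hinge: T sin 65° · 2.3 = 112×9.8×1.15 + 168×0.81 = 1398.3 N·m.
So T = 1398.3 / (0.9063 × 2.3) = 670.82 N.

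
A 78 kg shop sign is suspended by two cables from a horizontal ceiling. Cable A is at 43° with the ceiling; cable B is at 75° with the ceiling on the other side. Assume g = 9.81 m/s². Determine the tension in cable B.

T_B ≈ 634 N

Weight W = 78 × 9.81 = 765.2 N acts straight down.
Horizontal: T_A cos 43° = T_B cos 75°  →  T_A = 0.3539 T_B.
Vertical: T_A sin 43° + T_B sin 75° = 765.2.
Substituting the horizontal relation into the vertical equation gives 1.207 T_B = 765.2, so T_B = 633.8 N.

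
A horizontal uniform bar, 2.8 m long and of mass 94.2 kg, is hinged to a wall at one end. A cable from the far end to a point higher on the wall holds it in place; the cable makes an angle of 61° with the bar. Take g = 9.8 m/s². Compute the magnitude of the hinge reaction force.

|H| ≈ 528 N

Take torques about the hinge: T sin 61° · 2.8 = 94.2×9.8×1.4 = 1292.4 N·m.
So T = 1292.4 / (0.8746 × 2.8) = 527.75 N.
ΣF_x = 0: H_x = T cos 61° = 255.86 N.
ΣF_y = 0: H_y = (94.2×9.8) − T sin 61° = 923.16 − 461.58 = 461.58 N.
|H| = √(H_x² + H_y²) = √((255.86)² + (461.58)²) = 527.75 N.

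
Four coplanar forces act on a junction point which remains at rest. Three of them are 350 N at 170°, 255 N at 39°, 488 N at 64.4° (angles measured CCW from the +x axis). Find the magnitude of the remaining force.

F ≈ 664 N

Sum the known components: ΣF_x = 64.35 N, ΣF_y = 661.3 N.
For equilibrium the remaining force must supply (−ΣF_x, −ΣF_y) = (-64.35, -661.3) N.
Magnitude = √((-64.35)² + (-661.3)²) = 664.5 N; direction = atan2(-661.3, -64.35) = 264.4°.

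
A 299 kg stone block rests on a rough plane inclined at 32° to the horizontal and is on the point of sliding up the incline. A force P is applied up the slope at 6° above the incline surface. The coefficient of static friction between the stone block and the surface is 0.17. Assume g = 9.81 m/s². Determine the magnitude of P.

On the verge of sliding up the incline, friction equals μN and acts down the slope.
Perpendicular: N + P sin 6° = W cos 32° = 2487 N.
Along incline: P cos 6° = W sin 32° + μN  with W sin 32° = 1554 N.
Solving the pair for P and N: P = 1953 N, N = 2283 N (and f = μN = 388.2 N).

P ≈ 1950 N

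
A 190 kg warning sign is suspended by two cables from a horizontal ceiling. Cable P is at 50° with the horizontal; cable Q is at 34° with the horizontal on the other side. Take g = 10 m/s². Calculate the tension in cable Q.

T_Q ≈ 1230 N

Weight W = 190 × 10 = 1900 N acts straight down.
Horizontal: T_P cos 50° = T_Q cos 34°  →  T_P = 1.29 T_Q.
Vertical: T_P sin 50° + T_Q sin 34° = 1900.
Substituting the horizontal relation into the vertical equation gives 1.547 T_Q = 1900, so T_Q = 1228 N.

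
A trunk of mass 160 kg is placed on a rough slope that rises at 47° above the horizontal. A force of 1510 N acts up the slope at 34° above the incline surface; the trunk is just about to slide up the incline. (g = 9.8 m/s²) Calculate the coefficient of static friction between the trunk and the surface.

On the verge of sliding up the incline, friction is at its maximum μN and acts down the slope.
Perpendicular to incline: N = W cos 47° − P sin 34° = 1069 − 844.4 = 225 N.
Along incline: P cos 34° − μN = W sin 47° → μ = −(W sin 47° − P cos 34°) / N = 0.4671.

μ ≈ 0.467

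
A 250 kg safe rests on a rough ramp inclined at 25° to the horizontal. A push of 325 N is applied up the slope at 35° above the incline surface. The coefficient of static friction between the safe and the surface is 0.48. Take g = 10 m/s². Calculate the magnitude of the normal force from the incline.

N ≈ 2080 N

Axes along / perpendicular to the incline. W sin 25° = 1057 N down-slope; W cos 25° = 2266 N into the surface.
Perpendicular: N = W cos 25° − P sin 35° = 2266 − 186.4 = 2079 N.
Along incline: P cos 35° + f = W sin 25° (friction acts up-slope) → f = 1057 − 266.2 = 790.3 N.
|f| = 790.3 N ≤ μN = 998.1 N, so the safe is indeed static.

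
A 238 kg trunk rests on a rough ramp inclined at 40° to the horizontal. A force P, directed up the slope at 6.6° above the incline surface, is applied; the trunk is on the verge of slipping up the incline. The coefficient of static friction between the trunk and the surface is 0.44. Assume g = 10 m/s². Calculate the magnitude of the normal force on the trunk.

N ≈ 1570 N

On the verge of sliding up the incline, friction equals μN and acts down the slope.
Perpendicular: N + P sin 6.6° = W cos 40° = 1823 N.
Along incline: P cos 6.6° = W sin 40° + μN  with W sin 40° = 1530 N.
Solving the pair for P and N: P = 2234 N, N = 1566 N (and f = μN = 689.2 N).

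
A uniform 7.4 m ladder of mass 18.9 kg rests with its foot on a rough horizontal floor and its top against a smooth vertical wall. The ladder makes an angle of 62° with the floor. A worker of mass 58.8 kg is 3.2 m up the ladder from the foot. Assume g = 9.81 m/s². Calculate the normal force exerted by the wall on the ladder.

N_wall ≈ 182 N

Torques about the foot: N_wall · 7.4 sin 62° = 18.9×9.81×3.7 cos 62° + 58.8×9.81×3.2 cos 62° → N_wall = 181.92 N.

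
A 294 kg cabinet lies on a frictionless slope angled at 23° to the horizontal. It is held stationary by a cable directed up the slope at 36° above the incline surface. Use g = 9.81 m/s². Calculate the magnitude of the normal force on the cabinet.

N ≈ 1840 N

Take axes along and perpendicular to the incline. Weight components: W sin 23° = 1127 N down-slope, W cos 23° = 2655 N into the surface.
Along incline: T cos 36° = W sin 23° → T = 1393 N.
Perpendicular: N = W cos 23° − T sin 36° = 1836 N.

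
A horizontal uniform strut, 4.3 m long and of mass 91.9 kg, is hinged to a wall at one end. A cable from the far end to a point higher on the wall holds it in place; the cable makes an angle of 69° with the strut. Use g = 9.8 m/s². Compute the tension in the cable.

Take torques about the hinge: T sin 69° · 4.3 = 91.9×9.8×2.15 = 1936.3 N·m.
So T = 1936.3 / (0.9336 × 4.3) = 482.35 N.

T ≈ 482 N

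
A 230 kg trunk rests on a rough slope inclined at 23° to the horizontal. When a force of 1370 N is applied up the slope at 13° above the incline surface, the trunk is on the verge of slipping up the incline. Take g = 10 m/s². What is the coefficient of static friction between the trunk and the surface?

On the verge of sliding up the incline, friction is at its maximum μN and acts down the slope.
Perpendicular to incline: N = W cos 23° − P sin 13° = 2117 − 308.2 = 1809 N.
Along incline: P cos 13° − μN = W sin 23° → μ = −(W sin 23° − P cos 13°) / N = 0.2411.

μ ≈ 0.241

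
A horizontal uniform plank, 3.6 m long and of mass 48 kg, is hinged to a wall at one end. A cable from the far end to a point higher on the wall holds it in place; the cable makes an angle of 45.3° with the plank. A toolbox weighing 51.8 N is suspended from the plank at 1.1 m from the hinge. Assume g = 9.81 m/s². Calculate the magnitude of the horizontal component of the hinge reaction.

H_x ≈ 249 N

Take torques about the hinge: T sin 45.3° · 3.6 = 48×9.81×1.8 + 51.8×1.1 = 904.56 N·m.
So T = 904.56 / (0.7108 × 3.6) = 353.5 N.
ΣF_x = 0: H_x = T cos 45.3° = 248.65 N.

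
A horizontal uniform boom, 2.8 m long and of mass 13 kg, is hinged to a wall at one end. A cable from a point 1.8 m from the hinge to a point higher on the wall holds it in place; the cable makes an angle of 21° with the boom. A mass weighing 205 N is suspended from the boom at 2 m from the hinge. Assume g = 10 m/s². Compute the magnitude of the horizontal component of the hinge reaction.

Take torques about the hinge: T sin 21° · 1.8 = 13×10×1.4 + 205×2 = 592 N·m.
So T = 592 / (0.3584 × 1.8) = 917.74 N.
ΣF_x = 0: H_x = T cos 21° = 856.78 N.

H_x ≈ 857 N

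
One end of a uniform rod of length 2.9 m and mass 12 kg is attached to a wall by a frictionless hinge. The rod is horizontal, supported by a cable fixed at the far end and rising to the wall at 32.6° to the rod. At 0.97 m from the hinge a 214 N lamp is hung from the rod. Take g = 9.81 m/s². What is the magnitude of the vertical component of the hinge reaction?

|H_y| ≈ 201 N

Take torques about the hinge: T sin 32.6° · 2.9 = 12×9.81×1.45 + 214×0.97 = 378.27 N·m.
So T = 378.27 / (0.5388 × 2.9) = 242.11 N.
ΣF_y = 0: H_y = (12×9.81 + 214) − T sin 32.6° = 331.72 − 130.44 = 201.28 N.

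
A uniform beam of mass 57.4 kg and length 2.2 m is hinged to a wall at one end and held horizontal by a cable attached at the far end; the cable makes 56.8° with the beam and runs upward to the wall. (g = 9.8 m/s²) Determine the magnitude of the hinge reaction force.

|H| ≈ 336 N

Take torques about the hinge: T sin 56.8° · 2.2 = 57.4×9.8×1.1 = 618.77 N·m.
So T = 618.77 / (0.8368 × 2.2) = 336.13 N.
ΣF_x = 0: H_x = T cos 56.8° = 184.05 N.
ΣF_y = 0: H_y = (57.4×9.8) − T sin 56.8° = 562.52 − 281.26 = 281.26 N.
|H| = √(H_x² + H_y²) = √((184.05)² + (281.26)²) = 336.13 N.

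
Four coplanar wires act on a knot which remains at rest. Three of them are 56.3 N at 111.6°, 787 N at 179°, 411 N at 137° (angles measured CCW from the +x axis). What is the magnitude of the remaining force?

Sum the known components: ΣF_x = -1108 N, ΣF_y = 346.4 N.
For equilibrium the remaining force must supply (−ΣF_x, −ΣF_y) = (1108, -346.4) N.
Magnitude = √((1108)² + (-346.4)²) = 1161 N; direction = atan2(-346.4, 1108) = 342.6°.

F ≈ 1160 N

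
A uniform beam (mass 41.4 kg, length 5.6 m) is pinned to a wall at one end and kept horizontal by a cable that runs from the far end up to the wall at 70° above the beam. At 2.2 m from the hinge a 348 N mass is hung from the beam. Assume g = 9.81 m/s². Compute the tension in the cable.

T ≈ 362 N

Take torques about the hinge: T sin 70° · 5.6 = 41.4×9.81×2.8 + 348×2.2 = 1902.8 N·m.
So T = 1902.8 / (0.9397 × 5.6) = 361.59 N.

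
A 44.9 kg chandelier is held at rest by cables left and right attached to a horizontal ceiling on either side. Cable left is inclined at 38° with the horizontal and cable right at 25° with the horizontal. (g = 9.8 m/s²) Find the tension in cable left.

Weight W = 44.9 × 9.8 = 440 N acts straight down.
Horizontal: T_left cos 38° = T_right cos 25°  →  T_right = 0.8695 T_left.
Vertical: T_left sin 38° + T_right sin 25° = 440.
Substituting the horizontal relation into the vertical equation gives 0.9831 T_left = 440, so T_left = 447.6 N.

T_left ≈ 448 N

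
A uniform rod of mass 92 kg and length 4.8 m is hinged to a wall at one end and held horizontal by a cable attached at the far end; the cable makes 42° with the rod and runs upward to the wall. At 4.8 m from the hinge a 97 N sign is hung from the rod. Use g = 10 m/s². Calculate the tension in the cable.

Take torques about the hinge: T sin 42° · 4.8 = 92×10×2.4 + 97×4.8 = 2673.6 N·m.
So T = 2673.6 / (0.6691 × 4.8) = 832.42 N.

T ≈ 832 N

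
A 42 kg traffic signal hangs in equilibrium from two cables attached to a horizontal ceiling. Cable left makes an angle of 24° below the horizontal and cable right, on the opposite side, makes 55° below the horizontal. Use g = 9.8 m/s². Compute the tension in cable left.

Weight W = 42 × 9.8 = 411.6 N acts straight down.
Horizontal: T_left cos 24° = T_right cos 55°  →  T_right = 1.593 T_left.
Vertical: T_left sin 24° + T_right sin 55° = 411.6.
Substituting the horizontal relation into the vertical equation gives 1.711 T_left = 411.6, so T_left = 240.5 N.

T_left ≈ 241 N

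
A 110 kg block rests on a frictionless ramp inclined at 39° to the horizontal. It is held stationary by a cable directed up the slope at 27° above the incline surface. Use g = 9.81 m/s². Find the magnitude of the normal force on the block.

Take axes along and perpendicular to the incline. Weight components: W sin 39° = 679.1 N down-slope, W cos 39° = 838.6 N into the surface.
Along incline: T cos 27° = W sin 39° → T = 762.2 N.
Perpendicular: N = W cos 39° − T sin 27° = 492.6 N.

N ≈ 493 N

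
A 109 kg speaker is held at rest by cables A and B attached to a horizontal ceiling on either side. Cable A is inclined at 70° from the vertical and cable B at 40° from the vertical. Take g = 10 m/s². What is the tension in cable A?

Angles from the horizontal: cable A is 90° − 70° = 20°, cable B is 90° − 40° = 50°.
Weight W = 109 × 10 = 1090 N acts straight down.
Horizontal: T_A cos 20° = T_B cos 50°  →  T_B = 1.462 T_A.
Vertical: T_A sin 20° + T_B sin 50° = 1090.
Substituting the horizontal relation into the vertical equation gives 1.462 T_A = 1090, so T_A = 745.6 N.

T_A ≈ 746 N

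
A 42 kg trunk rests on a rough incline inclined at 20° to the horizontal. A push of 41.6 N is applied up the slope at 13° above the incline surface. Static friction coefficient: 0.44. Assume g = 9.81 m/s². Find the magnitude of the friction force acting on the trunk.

f ≈ 100 N

Axes along / perpendicular to the incline. W sin 20° = 140.9 N down-slope; W cos 20° = 387.2 N into the surface.
Perpendicular: N = W cos 20° − P sin 13° = 387.2 − 9.358 = 377.8 N.
Along incline: P cos 13° + f = W sin 20° (friction acts up-slope) → f = 140.9 − 40.53 = 100.4 N.
|f| = 100.4 N ≤ μN = 166.2 N, so the trunk is indeed static.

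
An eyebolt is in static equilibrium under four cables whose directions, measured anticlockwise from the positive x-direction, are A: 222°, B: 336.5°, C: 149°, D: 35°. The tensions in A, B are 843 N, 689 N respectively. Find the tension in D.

Resolve: ΣF_x = 843 cos 222° + 689 cos 336.5° + T_C cos 149° + T_D cos 35° = 0.
        ΣF_y = 843 sin 222° + 689 sin 336.5° + T_C sin 149° + T_D sin 35° = 0.
The known terms sum to (5.383, -838.8) N, so -0.8572 T_C + 0.8192 T_D = -5.383 and 0.5150 T_C + 0.5736 T_D = 838.8.
Solving simultaneously: T_C = 755.5 N, T_D = 784 N.

T_D ≈ 784 N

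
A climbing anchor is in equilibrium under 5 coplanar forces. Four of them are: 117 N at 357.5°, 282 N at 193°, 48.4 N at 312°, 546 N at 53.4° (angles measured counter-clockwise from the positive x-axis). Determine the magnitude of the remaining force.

F ≈ 389 N

Sum the known components: ΣF_x = 200 N, ΣF_y = 333.8 N.
For equilibrium the remaining force must supply (−ΣF_x, −ΣF_y) = (-200, -333.8) N.
Magnitude = √((-200)² + (-333.8)²) = 389.2 N; direction = atan2(-333.8, -200) = 239.1°.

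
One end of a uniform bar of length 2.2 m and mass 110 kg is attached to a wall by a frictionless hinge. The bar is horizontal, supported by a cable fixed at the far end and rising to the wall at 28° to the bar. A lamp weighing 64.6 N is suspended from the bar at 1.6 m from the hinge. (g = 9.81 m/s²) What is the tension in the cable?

T ≈ 1250 N

Take torques about the hinge: T sin 28° · 2.2 = 110×9.81×1.1 + 64.6×1.6 = 1290.4 N·m.
So T = 1290.4 / (0.4695 × 2.2) = 1249.3 N.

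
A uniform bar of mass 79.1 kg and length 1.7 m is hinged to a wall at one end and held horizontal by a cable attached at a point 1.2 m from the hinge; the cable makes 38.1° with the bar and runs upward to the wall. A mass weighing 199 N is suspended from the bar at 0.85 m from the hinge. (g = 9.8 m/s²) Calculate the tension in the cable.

Take torques about the hinge: T sin 38.1° · 1.2 = 79.1×9.8×0.85 + 199×0.85 = 828.05 N·m.
So T = 828.05 / (0.6170 × 1.2) = 1118.3 N.

T ≈ 1120 N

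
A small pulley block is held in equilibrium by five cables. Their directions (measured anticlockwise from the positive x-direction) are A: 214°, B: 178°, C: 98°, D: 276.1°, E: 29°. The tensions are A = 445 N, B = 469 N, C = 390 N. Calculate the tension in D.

Resolve: ΣF_x = 445 cos 214° + 469 cos 178° + 390 cos 98° + T_D cos 276.1° + T_E cos 29° = 0.
        ΣF_y = 445 sin 214° + 469 sin 178° + 390 sin 98° + T_D sin 276.1° + T_E sin 29° = 0.
The known terms sum to (-891.9, 153.7) N, so 0.1063 T_D + 0.8746 T_E = 891.9 and -0.9943 T_D + 0.4848 T_E = -153.7.
Solving simultaneously: T_D = 615.4 N, T_E = 945 N.

T_D ≈ 615 N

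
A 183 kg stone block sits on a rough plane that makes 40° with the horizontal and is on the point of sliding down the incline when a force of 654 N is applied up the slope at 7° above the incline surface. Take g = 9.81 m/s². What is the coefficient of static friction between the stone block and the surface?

On the verge of sliding down the incline, friction is at its maximum μN and acts up the slope.
Perpendicular to incline: N = W cos 40° − P sin 7° = 1375 − 79.7 = 1296 N.
Along incline: P cos 7° + μN = W sin 40° → μ = (W sin 40° − P cos 7°) / N = 0.3897.

μ ≈ 0.390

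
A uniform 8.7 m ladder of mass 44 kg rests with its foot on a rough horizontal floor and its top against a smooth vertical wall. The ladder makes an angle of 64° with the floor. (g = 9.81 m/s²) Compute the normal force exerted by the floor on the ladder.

ΣF_y = 0: N_floor = 44×9.81 = 431.64 N.

N_floor ≈ 432 N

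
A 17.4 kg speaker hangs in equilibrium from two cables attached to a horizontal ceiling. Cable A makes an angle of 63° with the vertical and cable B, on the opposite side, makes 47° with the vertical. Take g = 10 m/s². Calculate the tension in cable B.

T_B ≈ 165 N

Angles from the horizontal: cable A is 90° − 63° = 27°, cable B is 90° − 47° = 43°.
Weight W = 17.4 × 10 = 174 N acts straight down.
Horizontal: T_A cos 27° = T_B cos 43°  →  T_A = 0.8208 T_B.
Vertical: T_A sin 27° + T_B sin 43° = 174.
Substituting the horizontal relation into the vertical equation gives 1.055 T_B = 174, so T_B = 165 N.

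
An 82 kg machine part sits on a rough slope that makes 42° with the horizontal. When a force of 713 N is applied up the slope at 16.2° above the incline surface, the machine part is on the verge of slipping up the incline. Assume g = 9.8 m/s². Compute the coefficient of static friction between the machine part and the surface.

μ ≈ 0.369

On the verge of sliding up the incline, friction is at its maximum μN and acts down the slope.
Perpendicular to incline: N = W cos 42° − P sin 16.2° = 597.2 − 198.9 = 398.3 N.
Along incline: P cos 16.2° − μN = W sin 42° → μ = −(W sin 42° − P cos 16.2°) / N = 0.369.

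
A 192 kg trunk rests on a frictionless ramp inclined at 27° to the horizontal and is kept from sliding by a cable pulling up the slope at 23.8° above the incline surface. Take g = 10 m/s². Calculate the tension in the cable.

Take axes along and perpendicular to the incline. Weight components: W sin 27° = 871.7 N down-slope, W cos 27° = 1711 N into the surface.
Along incline: T cos 23.8° = W sin 27° → T = 952.7 N.
Perpendicular: N = W cos 27° − T sin 23.8° = 1326 N.

T ≈ 953 N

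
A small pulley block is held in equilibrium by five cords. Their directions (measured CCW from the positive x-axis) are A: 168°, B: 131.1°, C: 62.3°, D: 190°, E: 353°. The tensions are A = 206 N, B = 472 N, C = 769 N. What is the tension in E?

T_E ≈ 3730 N

Resolve: ΣF_x = 206 cos 168° + 472 cos 131.1° + 769 cos 62.3° + T_D cos 190° + T_E cos 353° = 0.
        ΣF_y = 206 sin 168° + 472 sin 131.1° + 769 sin 62.3° + T_D sin 190° + T_E sin 353° = 0.
The known terms sum to (-154.3, 1079) N, so -0.9848 T_D + 0.9925 T_E = 154.3 and -0.1736 T_D − 0.1219 T_E = -1079.
Solving simultaneously: T_D = 3600 N, T_E = 3727 N.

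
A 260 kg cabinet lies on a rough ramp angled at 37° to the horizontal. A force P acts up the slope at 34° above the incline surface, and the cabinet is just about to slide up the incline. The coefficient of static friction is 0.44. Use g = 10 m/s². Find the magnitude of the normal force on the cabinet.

On the verge of sliding up the incline, friction equals μN and acts down the slope.
Perpendicular: N + P sin 34° = W cos 37° = 2076 N.
Along incline: P cos 34° = W sin 37° + μN  with W sin 37° = 1565 N.
Solving the pair for P and N: P = 2305 N, N = 787.4 N (and f = μN = 346.4 N).

N ≈ 787 N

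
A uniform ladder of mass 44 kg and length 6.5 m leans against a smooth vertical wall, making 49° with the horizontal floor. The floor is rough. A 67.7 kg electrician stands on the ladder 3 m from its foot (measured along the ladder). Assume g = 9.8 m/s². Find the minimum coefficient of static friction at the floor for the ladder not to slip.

μ_min ≈ 0.414

ΣF_y = 0: N_floor = 44×9.8 + 67.7×9.8 = 1094.7 N.
Torques about the foot: N_wall · 6.5 sin 49° = 44×9.8×3.25 cos 49° + 67.7×9.8×3 cos 49° → N_wall = 453.6 N.
ΣF_x = 0: f_floor = N_wall = 453.6 N.
μ_min = f_floor / N_floor = 453.6 / 1094.7 = 0.4144.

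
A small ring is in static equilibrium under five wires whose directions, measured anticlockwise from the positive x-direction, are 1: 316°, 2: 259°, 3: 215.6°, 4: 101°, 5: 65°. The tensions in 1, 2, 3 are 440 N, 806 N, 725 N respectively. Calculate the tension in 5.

T_5 ≈ 1210 N

Resolve: ΣF_x = 440 cos 316° + 806 cos 259° + 725 cos 215.6° + T_4 cos 101° + T_5 cos 65° = 0.
        ΣF_y = 440 sin 316° + 806 sin 259° + 725 sin 215.6° + T_4 sin 101° + T_5 sin 65° = 0.
The known terms sum to (-426.8, -1519) N, so -0.1908 T_4 + 0.4226 T_5 = 426.8 and 0.9816 T_4 + 0.9063 T_5 = 1519.
Solving simultaneously: T_4 = 434 N, T_5 = 1206 N.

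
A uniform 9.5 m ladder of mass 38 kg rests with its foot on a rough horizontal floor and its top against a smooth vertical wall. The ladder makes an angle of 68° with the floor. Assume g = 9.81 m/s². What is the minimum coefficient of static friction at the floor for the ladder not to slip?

μ_min ≈ 0.202

ΣF_y = 0: N_floor = 38×9.81 = 372.78 N.
Torques about the foot: N_wall · 9.5 sin 68° = 38×9.81×4.75 cos 68° → N_wall = 75.306 N.
ΣF_x = 0: f_floor = N_wall = 75.306 N.
μ_min = f_floor / N_floor = 75.306 / 372.78 = 0.202.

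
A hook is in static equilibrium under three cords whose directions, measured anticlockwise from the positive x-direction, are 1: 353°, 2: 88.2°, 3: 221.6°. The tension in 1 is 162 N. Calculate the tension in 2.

Resolve: ΣF_x = 162 cos 353° + T_2 cos 88.2° + T_3 cos 221.6° = 0.
        ΣF_y = 162 sin 353° + T_2 sin 88.2° + T_3 sin 221.6° = 0.
The known terms sum to (160.8, -19.74) N, so 0.0314 T_2 − 0.7478 T_3 = -160.8 and 0.9995 T_2 − 0.6639 T_3 = 19.74.
Solving simultaneously: T_2 = 167.2 N, T_3 = 222 N.

T_2 ≈ 167 N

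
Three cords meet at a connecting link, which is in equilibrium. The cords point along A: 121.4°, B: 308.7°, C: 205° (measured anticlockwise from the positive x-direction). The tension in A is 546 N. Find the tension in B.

Resolve: ΣF_x = 546 cos 121.4° + T_B cos 308.7° + T_C cos 205° = 0.
        ΣF_y = 546 sin 121.4° + T_B sin 308.7° + T_C sin 205° = 0.
The known terms sum to (-284.5, 466) N, so 0.6252 T_B − 0.9063 T_C = 284.5 and -0.7804 T_B − 0.4226 T_C = -466.
Solving simultaneously: T_B = 558.5 N, T_C = 71.41 N.

T_B ≈ 558 N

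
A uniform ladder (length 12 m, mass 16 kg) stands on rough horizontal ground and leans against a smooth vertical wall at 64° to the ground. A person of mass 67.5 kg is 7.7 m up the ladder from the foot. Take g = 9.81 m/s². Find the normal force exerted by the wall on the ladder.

Torques about the foot: N_wall · 12 sin 64° = 16×9.81×6 cos 64° + 67.5×9.81×7.7 cos 64° → N_wall = 245.51 N.

N_wall ≈ 246 N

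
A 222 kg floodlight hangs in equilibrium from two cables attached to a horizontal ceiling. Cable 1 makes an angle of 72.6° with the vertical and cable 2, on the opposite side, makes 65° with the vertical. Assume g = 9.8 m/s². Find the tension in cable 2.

T_2 ≈ 3080 N

Angles from the horizontal: cable 1 is 90° − 72.6° = 17.4°, cable 2 is 90° − 65° = 25°.
Weight W = 222 × 9.8 = 2176 N acts straight down.
Horizontal: T_1 cos 17.4° = T_2 cos 25°  →  T_1 = 0.9498 T_2.
Vertical: T_1 sin 17.4° + T_2 sin 25° = 2176.
Substituting the horizontal relation into the vertical equation gives 0.7066 T_2 = 2176, so T_2 = 3079 N.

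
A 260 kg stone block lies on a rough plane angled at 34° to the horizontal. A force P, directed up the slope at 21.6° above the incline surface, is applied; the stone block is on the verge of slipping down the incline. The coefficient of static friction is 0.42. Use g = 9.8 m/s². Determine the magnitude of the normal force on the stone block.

N ≈ 1860 N

On the verge of sliding down the incline, friction equals μN and acts up the slope.
Perpendicular: N + P sin 21.6° = W cos 34° = 2112 N.
Along incline: P cos 21.6° + μN = W sin 34° with W sin 34° = 1425 N.
Solving the pair for P and N: P = 693.6 N, N = 1857 N (and f = μN = 780 N).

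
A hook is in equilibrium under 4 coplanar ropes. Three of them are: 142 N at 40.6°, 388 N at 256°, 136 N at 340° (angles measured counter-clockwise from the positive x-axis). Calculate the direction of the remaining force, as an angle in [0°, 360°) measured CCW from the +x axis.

Sum the known components: ΣF_x = 141.7 N, ΣF_y = -330.6 N.
For equilibrium the remaining force must supply (−ΣF_x, −ΣF_y) = (-141.7, 330.6) N.
Magnitude = √((-141.7)² + (330.6)²) = 359.7 N; direction = atan2(330.6, -141.7) = 113.2°.

θ ≈ 113°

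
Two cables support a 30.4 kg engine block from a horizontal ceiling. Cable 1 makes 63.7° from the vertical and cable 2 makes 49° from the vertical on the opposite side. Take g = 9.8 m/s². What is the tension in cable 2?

Angles from the horizontal: cable 1 is 90° − 63.7° = 26.3°, cable 2 is 90° − 49° = 41°.
Weight W = 30.4 × 9.8 = 297.9 N acts straight down.
Horizontal: T_1 cos 26.3° = T_2 cos 41°  →  T_1 = 0.8419 T_2.
Vertical: T_1 sin 26.3° + T_2 sin 41° = 297.9.
Substituting the horizontal relation into the vertical equation gives 1.029 T_2 = 297.9, so T_2 = 289.5 N.

T_2 ≈ 290 N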